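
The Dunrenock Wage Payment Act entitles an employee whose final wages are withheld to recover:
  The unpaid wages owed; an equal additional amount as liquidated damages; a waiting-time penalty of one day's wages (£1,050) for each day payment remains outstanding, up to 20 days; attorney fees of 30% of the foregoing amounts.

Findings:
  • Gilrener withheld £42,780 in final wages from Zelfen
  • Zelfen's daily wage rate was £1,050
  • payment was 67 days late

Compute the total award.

Liquidated damages (equal amount): £42,780
Penalty days: min(67, 20) = 20
Waiting-time penalty: 20 × £1,050 = £21,000
Subtotal: £42,780 + £42,780 + £21,000 = £106,560
Attorney fees: 30% of £106,560 = £31,968
Total award: £106,560 + £31,968 = £138,528

£138,528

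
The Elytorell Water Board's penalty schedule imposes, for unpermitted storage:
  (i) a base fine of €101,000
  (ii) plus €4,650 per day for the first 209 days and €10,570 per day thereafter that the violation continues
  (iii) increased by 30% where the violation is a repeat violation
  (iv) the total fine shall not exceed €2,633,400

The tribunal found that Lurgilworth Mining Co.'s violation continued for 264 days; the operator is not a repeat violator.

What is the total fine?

€1,654,200

First 209 days: 209 × €4,650 = €971,850
Remaining days: (264 − 209) × €10,570 = €581,350
Per-day component: €971,850 + €581,350 = €1,553,200
Base plus per-day: €101,000 + €1,553,200 = €1,654,200
The operator is not a repeat violator: no 30% increase.
Cap at €2,633,400: €1,654,200 is within the cap, no reduction.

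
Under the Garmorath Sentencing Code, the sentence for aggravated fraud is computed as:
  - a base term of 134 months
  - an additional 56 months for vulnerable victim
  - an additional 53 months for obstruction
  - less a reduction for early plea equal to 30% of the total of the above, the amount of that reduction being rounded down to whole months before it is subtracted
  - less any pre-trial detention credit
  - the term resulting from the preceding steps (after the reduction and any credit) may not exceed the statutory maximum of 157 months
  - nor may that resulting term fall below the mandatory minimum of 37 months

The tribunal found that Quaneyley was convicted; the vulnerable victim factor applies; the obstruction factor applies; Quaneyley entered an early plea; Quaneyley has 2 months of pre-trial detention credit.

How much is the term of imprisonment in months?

157 months

Vulnerable victim enhancement: +56 months
Obstruction enhancement: +53 months
Adjusted term: 134 months + 56 months + 53 months = 243 months
Early plea reduction: 30% of 243 months = 72 months (rounded down)
After reduction: 243 − 72 = 171 months
Less pre-trial detention credit: 171 months − 2 months = 169 months
Cap at 157 months: 169 months exceeds the cap → 157 months
Minimum 37 months: 157 months meets the minimum, no increase.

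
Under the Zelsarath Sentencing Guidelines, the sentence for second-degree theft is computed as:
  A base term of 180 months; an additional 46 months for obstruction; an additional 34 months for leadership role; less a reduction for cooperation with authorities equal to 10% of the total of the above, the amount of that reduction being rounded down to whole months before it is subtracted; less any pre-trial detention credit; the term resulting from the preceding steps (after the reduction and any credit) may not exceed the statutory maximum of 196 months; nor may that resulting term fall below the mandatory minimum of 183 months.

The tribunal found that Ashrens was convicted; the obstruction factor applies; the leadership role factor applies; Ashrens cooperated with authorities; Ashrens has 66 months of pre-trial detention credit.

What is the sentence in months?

183 months

Obstruction enhancement: +46 months
Leadership role enhancement: +34 months
Adjusted term: 180 months + 46 months + 34 months = 260 months
Cooperation with authorities reduction: 10% of 260 months = 26 months (rounded down)
After reduction: 260 − 26 = 234 months
Less pre-trial detention credit: 234 months − 66 months = 168 months
Cap at 196 months: 168 months is within the cap, no reduction.
Minimum 183 months: 168 months is below the minimum → 183 months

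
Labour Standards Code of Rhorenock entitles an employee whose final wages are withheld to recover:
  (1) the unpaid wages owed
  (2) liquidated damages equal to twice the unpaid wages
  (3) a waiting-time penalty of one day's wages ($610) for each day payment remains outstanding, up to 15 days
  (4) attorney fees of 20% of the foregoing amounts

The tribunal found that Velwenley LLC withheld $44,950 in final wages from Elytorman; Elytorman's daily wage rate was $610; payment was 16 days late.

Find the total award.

$172,800

Doubled: 2 × $44,950 = $89,900
Penalty days: min(16, 15) = 15
Waiting-time penalty: 15 × $610 = $9,150
Subtotal: $44,950 + $89,900 + $9,150 = $144,000
Attorney fees: 20% of $144,000 = $28,800
Total award: $144,000 + $28,800 = $172,800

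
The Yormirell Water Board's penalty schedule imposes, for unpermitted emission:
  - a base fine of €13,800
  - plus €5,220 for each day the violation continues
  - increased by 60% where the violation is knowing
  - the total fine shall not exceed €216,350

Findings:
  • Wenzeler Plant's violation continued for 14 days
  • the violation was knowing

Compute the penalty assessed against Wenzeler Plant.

Per-day component: 14 × €5,220 = €73,080
Base plus per-day: €13,800 + €73,080 = €86,880
Enhancement: 60% of €86,880 = €52,128
Enhanced fine: €86,880 + €52,128 = €139,008
Cap at €216,350: €139,008 is within the cap, no reduction.

€139,008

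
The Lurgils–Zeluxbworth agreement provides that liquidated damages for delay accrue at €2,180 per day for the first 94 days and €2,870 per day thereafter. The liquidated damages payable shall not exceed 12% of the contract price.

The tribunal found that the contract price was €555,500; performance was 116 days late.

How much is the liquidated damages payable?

First 94 days: 94 × €2,180 = €204,920
Remaining days: (116 − 94) × €2,870 = €63,140
Accrued per-day damages: €204,920 + €63,140 = €268,060
Cap: 12% of €555,500 = €66,660
Cap at €66,660: €268,060 exceeds the cap → €66,660

€66,660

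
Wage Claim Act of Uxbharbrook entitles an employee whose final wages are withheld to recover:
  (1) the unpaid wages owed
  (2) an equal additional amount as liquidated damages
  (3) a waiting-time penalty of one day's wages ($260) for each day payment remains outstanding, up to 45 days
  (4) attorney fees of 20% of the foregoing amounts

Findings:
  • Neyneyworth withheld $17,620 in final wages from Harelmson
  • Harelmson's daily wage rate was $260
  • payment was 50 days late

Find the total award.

$56,328

Liquidated damages (equal amount): $17,620
Penalty days: min(50, 45) = 45
Waiting-time penalty: 45 × $260 = $11,700
Subtotal: $17,620 + $17,620 + $11,700 = $46,940
Attorney fees: 20% of $46,940 = $9,388
Total award: $46,940 + $9,388 = $56,328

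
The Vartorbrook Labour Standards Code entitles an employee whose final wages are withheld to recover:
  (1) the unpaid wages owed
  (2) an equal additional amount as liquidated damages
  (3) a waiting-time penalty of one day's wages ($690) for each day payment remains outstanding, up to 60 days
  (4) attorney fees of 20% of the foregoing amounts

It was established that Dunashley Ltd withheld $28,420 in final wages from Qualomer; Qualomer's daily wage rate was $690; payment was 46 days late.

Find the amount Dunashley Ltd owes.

Liquidated damages (equal amount): $28,420
Penalty days: min(46, 60) = 46
Waiting-time penalty: 46 × $690 = $31,740
Subtotal: $28,420 + $28,420 + $31,740 = $88,580
Attorney fees: 20% of $88,580 = $17,716
Total award: $88,580 + $17,716 = $106,296

$106,296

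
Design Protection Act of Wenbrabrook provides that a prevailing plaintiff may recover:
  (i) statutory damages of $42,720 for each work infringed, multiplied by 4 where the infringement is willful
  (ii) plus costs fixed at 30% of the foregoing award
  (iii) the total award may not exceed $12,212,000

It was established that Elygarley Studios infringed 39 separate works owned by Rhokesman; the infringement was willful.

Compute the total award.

$8,663,616

Statutory damages: 39 × $42,720 = $1,666,080
Multiplied by 4: 4 × $1,666,080 = $6,664,320
Costs: 30% of $6,664,320 = $1,999,296
Award plus costs: $6,664,320 + $1,999,296 = $8,663,616
Cap at $12,212,000: $8,663,616 is within the cap, no reduction.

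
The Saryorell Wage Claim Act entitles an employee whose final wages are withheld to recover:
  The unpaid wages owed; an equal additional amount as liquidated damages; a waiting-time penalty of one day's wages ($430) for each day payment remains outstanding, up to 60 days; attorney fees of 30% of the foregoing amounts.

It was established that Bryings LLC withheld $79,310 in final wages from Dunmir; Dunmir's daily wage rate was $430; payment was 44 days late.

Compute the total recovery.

Liquidated damages (equal amount): $79,310
Penalty days: min(44, 60) = 44
Waiting-time penalty: 44 × $430 = $18,920
Subtotal: $79,310 + $79,310 + $18,920 = $177,540
Attorney fees: 30% of $177,540 = $53,262
Total award: $177,540 + $53,262 = $230,802

Total award: $230,802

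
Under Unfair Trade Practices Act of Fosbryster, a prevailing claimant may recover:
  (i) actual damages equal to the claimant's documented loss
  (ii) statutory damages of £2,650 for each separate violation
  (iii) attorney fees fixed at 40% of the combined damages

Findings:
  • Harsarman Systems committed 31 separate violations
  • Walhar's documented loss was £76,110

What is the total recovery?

Statutory damages: 31 × £2,650 = £82,150
Combined damages: £76,110 + £82,150 = £158,260
Attorney fees: 40% of £158,260 = £63,304
Total recovery: £158,260 + £63,304 = £221,564

£221,564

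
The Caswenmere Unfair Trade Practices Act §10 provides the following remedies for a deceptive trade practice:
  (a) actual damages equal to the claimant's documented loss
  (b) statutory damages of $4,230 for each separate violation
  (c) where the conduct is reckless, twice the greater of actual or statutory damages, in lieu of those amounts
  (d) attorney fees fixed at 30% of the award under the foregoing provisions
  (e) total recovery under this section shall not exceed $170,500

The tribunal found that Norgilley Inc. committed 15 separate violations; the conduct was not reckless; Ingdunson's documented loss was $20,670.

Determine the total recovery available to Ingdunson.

$109,356

Statutory damages: 15 × $4,230 = $63,450
Conduct not reckless: the in-lieu enhancement does not apply.
Actual plus statutory damages: $20,670 + $63,450 = $84,120
Attorney fees: 30% of $84,120 = $25,236
Total before cap: $84,120 + $25,236 = $109,356
Cap at $170,500: $109,356 is within the cap, no reduction.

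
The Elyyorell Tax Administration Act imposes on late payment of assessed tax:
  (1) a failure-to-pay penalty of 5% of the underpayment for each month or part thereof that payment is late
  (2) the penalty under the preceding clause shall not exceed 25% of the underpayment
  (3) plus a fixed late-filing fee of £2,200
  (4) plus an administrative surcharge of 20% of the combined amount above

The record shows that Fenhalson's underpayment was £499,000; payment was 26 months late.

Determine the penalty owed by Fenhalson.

Accrued rate: 5% × 26 = 130%, capped at 25% → 25%
Failure-to-pay penalty: 25% of £499,000 = £124,750
Penalty before surcharge: £124,750 + £2,200 = £126,950
Administrative surcharge: 20% of £126,950 = £25,390
Total penalty: £126,950 + £25,390 = £152,340

Penalty: £152,340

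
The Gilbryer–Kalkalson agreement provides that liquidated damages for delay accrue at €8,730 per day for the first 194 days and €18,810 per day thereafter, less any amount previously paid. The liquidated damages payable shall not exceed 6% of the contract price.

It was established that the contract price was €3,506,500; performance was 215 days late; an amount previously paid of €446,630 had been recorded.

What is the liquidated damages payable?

First 194 days: 194 × €8,730 = €1,693,620
Remaining days: (215 − 194) × €18,810 = €395,010
Accrued per-day damages: €1,693,620 + €395,010 = €2,088,630
Less amount previously paid: €2,088,630 − €446,630 = €1,642,000
Cap: 6% of €3,506,500 = €210,390
Cap at €210,390: €1,642,000 exceeds the cap → €210,390

€210,390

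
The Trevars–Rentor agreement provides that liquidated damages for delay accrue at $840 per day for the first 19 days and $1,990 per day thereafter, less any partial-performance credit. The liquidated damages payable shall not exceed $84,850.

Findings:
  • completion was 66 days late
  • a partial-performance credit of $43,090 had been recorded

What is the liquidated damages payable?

Liquidated damages: $66,400

First 19 days: 19 × $840 = $15,960
Remaining days: (66 − 19) × $1,990 = $93,530
Accrued per-day damages: $15,960 + $93,530 = $109,490
Less partial-performance credit: $109,490 − $43,090 = $66,400
Cap at $84,850: $66,400 is within the cap, no reduction.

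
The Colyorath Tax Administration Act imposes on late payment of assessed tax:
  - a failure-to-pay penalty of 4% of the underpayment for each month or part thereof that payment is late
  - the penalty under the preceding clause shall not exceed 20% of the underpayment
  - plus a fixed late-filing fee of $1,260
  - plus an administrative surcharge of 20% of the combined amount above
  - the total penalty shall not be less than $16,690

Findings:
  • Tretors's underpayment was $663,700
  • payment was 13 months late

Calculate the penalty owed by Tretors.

$160,800

Accrued rate: 4% × 13 = 52%, capped at 20% → 20%
Failure-to-pay penalty: 20% of $663,700 = $132,740
Penalty before surcharge: $132,740 + $1,260 = $134,000
Administrative surcharge: 20% of $134,000 = $26,800
Total penalty: $134,000 + $26,800 = $160,800
Minimum $16,690: $160,800 meets the minimum, no increase.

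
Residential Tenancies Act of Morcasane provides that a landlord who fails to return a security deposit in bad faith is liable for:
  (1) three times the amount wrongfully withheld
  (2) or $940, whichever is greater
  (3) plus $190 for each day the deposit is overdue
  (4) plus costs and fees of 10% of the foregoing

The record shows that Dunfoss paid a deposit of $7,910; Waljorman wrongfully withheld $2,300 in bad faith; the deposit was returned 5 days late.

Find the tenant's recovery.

Trebled: 3 × $2,300 = $6,900
Minimum $940: $6,900 meets the minimum, no increase.
Late-return penalty: 5 × $190 = $950
Damages plus late penalty: $6,900 + $950 = $7,850
Costs and fees: 10% of $7,850 = $785
Total recovery: $7,850 + $785 = $8,635

$8,635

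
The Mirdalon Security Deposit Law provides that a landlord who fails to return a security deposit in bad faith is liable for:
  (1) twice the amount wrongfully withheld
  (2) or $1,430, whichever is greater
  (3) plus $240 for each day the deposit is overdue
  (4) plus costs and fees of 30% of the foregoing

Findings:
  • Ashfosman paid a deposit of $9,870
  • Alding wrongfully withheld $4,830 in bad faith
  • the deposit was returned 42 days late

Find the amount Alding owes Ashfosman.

Doubled: 2 × $4,830 = $9,660
Minimum $1,430: $9,660 meets the minimum, no increase.
Late-return penalty: 42 × $240 = $10,080
Damages plus late penalty: $9,660 + $10,080 = $19,740
Costs and fees: 30% of $19,740 = $5,922
Total recovery: $19,740 + $5,922 = $25,662

$25,662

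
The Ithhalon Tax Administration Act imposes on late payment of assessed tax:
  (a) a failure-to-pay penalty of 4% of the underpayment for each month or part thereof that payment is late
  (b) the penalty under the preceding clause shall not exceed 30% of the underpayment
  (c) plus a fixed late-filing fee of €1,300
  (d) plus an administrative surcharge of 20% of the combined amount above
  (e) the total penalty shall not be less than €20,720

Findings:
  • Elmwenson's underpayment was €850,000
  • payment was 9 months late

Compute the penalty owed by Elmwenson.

Penalty: €307,560

Accrued rate: 4% × 9 = 36%, capped at 30% → 30%
Failure-to-pay penalty: 30% of €850,000 = €255,000
Penalty before surcharge: €255,000 + €1,300 = €256,300
Administrative surcharge: 20% of €256,300 = €51,260
Total penalty: €256,300 + €51,260 = €307,560
Minimum €20,720: €307,560 meets the minimum, no increase.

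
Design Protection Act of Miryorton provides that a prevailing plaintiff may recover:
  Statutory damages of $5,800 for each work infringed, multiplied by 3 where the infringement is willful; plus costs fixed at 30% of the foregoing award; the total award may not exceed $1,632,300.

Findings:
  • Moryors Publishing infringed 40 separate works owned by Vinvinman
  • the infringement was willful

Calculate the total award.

Award: $904,800

Statutory damages: 40 × $5,800 = $232,000
Trebled: 3 × $232,000 = $696,000
Costs: 30% of $696,000 = $208,800
Award plus costs: $696,000 + $208,800 = $904,800
Cap at $1,632,300: $904,800 is within the cap, no reduction.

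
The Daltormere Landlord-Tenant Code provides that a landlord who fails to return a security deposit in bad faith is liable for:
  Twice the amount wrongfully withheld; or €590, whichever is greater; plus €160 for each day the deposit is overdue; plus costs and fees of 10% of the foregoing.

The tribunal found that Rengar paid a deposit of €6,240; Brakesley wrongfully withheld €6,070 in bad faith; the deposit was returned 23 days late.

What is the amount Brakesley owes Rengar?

Doubled: 2 × €6,070 = €12,140
Minimum €590: €12,140 meets the minimum, no increase.
Late-return penalty: 23 × €160 = €3,680
Damages plus late penalty: €12,140 + €3,680 = €15,820
Costs and fees: 10% of €15,820 = €1,582
Total recovery: €15,820 + €1,582 = €17,402

€17,402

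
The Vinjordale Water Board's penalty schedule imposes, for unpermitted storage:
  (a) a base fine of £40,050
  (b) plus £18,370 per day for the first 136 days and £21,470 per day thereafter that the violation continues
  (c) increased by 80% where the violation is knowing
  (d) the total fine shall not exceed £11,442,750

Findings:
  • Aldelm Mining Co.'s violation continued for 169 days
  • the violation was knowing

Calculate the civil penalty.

£5,844,384

First 136 days: 136 × £18,370 = £2,498,320
Remaining days: (169 − 136) × £21,470 = £708,510
Per-day component: £2,498,320 + £708,510 = £3,206,830
Base plus per-day: £40,050 + £3,206,830 = £3,246,880
Enhancement: 80% of £3,246,880 = £2,597,504
Enhanced fine: £3,246,880 + £2,597,504 = £5,844,384
Cap at £11,442,750: £5,844,384 is within the cap, no reduction.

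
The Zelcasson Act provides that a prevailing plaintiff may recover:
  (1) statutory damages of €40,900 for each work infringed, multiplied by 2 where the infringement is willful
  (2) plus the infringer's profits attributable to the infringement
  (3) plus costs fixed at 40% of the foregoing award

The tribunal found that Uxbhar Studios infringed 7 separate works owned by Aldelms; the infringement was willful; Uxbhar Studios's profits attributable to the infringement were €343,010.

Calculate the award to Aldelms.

Statutory damages: 7 × €40,900 = €286,300
Doubled: 2 × €286,300 = €572,600
Combined award: €572,600 + €343,010 = €915,610
Costs: 40% of €915,610 = €366,244
Award plus costs: €915,610 + €366,244 = €1,281,854

€1,281,854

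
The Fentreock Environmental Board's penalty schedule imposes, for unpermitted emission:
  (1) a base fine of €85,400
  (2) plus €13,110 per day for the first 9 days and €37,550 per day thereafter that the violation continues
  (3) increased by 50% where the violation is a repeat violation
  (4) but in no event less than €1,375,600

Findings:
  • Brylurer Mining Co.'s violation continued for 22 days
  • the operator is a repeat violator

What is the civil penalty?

€1,375,600

First 9 days: 9 × €13,110 = €117,990
Remaining days: (22 − 9) × €37,550 = €488,150
Per-day component: €117,990 + €488,150 = €606,140
Base plus per-day: €85,400 + €606,140 = €691,540
Enhancement: 50% of €691,540 = €345,770
Enhanced fine: €691,540 + €345,770 = €1,037,310
Minimum €1,375,600: €1,037,310 is below the minimum → €1,375,600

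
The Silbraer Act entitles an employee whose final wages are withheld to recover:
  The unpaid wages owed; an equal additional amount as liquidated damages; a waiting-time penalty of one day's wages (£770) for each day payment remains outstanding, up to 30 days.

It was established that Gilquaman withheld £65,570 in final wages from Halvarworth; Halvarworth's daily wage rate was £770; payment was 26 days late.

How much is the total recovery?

Liquidated damages (equal amount): £65,570
Penalty days: min(26, 30) = 26
Waiting-time penalty: 26 × £770 = £20,020
Total award: £65,570 + £65,570 + £20,020 = £151,160

£151,160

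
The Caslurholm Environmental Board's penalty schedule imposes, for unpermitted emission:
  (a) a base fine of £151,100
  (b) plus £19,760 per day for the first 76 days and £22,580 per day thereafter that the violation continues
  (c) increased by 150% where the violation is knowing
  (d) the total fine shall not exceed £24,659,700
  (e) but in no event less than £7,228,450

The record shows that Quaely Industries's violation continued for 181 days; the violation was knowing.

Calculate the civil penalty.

£10,059,400

First 76 days: 76 × £19,760 = £1,501,760
Remaining days: (181 − 76) × £22,580 = £2,370,900
Per-day component: £1,501,760 + £2,370,900 = £3,872,660
Base plus per-day: £151,100 + £3,872,660 = £4,023,760
Enhancement: 150% of £4,023,760 = £6,035,640
Enhanced fine: £4,023,760 + £6,035,640 = £10,059,400
Cap at £24,659,700: £10,059,400 is within the cap, no reduction.
Minimum £7,228,450: £10,059,400 meets the minimum, no increase.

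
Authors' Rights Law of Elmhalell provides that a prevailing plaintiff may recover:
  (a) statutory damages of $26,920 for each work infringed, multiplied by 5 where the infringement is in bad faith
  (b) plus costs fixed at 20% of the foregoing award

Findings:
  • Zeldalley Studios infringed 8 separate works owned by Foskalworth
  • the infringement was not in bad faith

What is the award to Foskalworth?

Statutory damages: 8 × $26,920 = $215,360
Infringement not in bad faith: no ×5 enhancement.
Costs: 20% of $215,360 = $43,072
Award plus costs: $215,360 + $43,072 = $258,432

$258,432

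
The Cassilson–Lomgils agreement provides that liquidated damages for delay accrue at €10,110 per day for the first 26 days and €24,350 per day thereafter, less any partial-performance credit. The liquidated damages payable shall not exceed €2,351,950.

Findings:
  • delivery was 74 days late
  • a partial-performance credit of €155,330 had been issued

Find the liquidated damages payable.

First 26 days: 26 × €10,110 = €262,860
Remaining days: (74 − 26) × €24,350 = €1,168,800
Accrued per-day damages: €262,860 + €1,168,800 = €1,431,660
Less partial-performance credit: €1,431,660 − €155,330 = €1,276,330
Cap at €2,351,950: €1,276,330 is within the cap, no reduction.

Liquidated damages: €1,276,330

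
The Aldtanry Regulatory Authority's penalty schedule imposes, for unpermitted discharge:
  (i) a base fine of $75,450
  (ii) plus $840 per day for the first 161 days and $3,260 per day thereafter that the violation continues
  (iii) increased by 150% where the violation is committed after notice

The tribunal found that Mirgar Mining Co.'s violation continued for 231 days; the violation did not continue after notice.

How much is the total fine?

Civil penalty: $438,890

First 161 days: 161 × $840 = $135,240
Remaining days: (231 − 161) × $3,260 = $228,200
Per-day component: $135,240 + $228,200 = $363,440
Base plus per-day: $75,450 + $363,440 = $438,890
The violation did not continue after notice: no 150% increase.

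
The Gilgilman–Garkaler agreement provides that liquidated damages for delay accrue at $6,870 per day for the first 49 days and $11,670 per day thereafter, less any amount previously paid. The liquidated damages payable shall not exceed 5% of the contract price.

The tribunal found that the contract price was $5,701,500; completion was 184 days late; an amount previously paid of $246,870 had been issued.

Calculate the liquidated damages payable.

First 49 days: 49 × $6,870 = $336,630
Remaining days: (184 − 49) × $11,670 = $1,575,450
Accrued per-day damages: $336,630 + $1,575,450 = $1,912,080
Less amount previously paid: $1,912,080 − $246,870 = $1,665,210
Cap: 5% of $5,701,500 = $285,075
Cap at $285,075: $1,665,210 exceeds the cap → $285,075

Liquidated damages: $285,075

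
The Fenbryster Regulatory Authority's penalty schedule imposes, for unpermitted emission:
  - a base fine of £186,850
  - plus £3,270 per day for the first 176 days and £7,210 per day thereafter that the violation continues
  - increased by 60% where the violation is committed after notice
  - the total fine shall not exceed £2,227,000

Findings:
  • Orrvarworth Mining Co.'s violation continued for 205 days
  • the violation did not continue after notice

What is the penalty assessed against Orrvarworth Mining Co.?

First 176 days: 176 × £3,270 = £575,520
Remaining days: (205 − 176) × £7,210 = £209,090
Per-day component: £575,520 + £209,090 = £784,610
Base plus per-day: £186,850 + £784,610 = £971,460
The violation did not continue after notice: no 60% increase.
Cap at £2,227,000: £971,460 is within the cap, no reduction.

£971,460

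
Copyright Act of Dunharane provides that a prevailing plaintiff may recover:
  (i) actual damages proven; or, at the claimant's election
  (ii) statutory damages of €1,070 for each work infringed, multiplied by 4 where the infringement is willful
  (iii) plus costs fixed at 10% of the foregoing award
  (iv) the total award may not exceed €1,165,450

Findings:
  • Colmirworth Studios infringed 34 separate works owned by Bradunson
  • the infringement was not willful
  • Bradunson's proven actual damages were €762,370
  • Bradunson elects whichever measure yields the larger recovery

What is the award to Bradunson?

Statutory damages: 34 × €1,070 = €36,380
Infringement not willful: no ×4 enhancement.
Greater of actual damages (€762,370) or statutory damages (€36,380): €762,370
Costs: 10% of €762,370 = €76,237
Award plus costs: €762,370 + €76,237 = €838,607
Cap at €1,165,450: €838,607 is within the cap, no reduction.

€838,607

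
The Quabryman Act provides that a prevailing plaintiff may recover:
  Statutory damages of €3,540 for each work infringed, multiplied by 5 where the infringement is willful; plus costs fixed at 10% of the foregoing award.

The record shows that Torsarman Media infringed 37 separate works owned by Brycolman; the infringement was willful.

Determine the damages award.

€720,390

Statutory damages: 37 × €3,540 = €130,980
Multiplied by 5: 5 × €130,980 = €654,900
Costs: 10% of €654,900 = €65,490
Award plus costs: €654,900 + €65,490 = €720,390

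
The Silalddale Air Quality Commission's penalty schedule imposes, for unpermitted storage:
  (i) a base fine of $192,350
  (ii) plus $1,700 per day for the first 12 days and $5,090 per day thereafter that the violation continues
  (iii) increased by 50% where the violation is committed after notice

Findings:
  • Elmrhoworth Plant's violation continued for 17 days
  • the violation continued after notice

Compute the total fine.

$357,300

First 12 days: 12 × $1,700 = $20,400
Remaining days: (17 − 12) × $5,090 = $25,450
Per-day component: $20,400 + $25,450 = $45,850
Base plus per-day: $192,350 + $45,850 = $238,200
Enhancement: 50% of $238,200 = $119,100
Enhanced fine: $238,200 + $119,100 = $357,300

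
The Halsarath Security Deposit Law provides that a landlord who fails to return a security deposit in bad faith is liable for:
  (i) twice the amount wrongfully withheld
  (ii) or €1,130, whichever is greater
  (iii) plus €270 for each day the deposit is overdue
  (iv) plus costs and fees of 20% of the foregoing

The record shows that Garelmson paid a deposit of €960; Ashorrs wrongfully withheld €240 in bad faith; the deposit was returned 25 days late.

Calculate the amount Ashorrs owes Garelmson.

€9,456

Doubled: 2 × €240 = €480
Minimum €1,130: €480 is below the minimum → €1,130
Late-return penalty: 25 × €270 = €6,750
Damages plus late penalty: €1,130 + €6,750 = €7,880
Costs and fees: 20% of €7,880 = €1,576
Total recovery: €7,880 + €1,576 = €9,456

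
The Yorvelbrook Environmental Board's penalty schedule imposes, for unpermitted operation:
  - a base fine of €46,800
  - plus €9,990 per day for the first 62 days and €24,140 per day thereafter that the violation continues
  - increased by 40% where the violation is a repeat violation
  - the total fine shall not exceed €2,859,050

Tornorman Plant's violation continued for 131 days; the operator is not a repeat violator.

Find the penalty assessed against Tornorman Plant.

First 62 days: 62 × €9,990 = €619,380
Remaining days: (131 − 62) × €24,140 = €1,665,660
Per-day component: €619,380 + €1,665,660 = €2,285,040
Base plus per-day: €46,800 + €2,285,040 = €2,331,840
The operator is not a repeat violator: no 40% increase.
Cap at €2,859,050: €2,331,840 is within the cap, no reduction.

€2,331,840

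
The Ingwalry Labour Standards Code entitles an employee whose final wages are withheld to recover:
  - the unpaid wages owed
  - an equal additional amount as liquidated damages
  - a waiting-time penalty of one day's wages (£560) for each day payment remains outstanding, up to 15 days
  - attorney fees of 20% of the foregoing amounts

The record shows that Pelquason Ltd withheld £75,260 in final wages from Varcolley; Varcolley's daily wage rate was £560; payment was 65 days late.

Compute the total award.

Total award: £190,704

Liquidated damages (equal amount): £75,260
Penalty days: min(65, 15) = 15
Waiting-time penalty: 15 × £560 = £8,400
Subtotal: £75,260 + £75,260 + £8,400 = £158,920
Attorney fees: 20% of £158,920 = £31,784
Total award: £158,920 + £31,784 = £190,704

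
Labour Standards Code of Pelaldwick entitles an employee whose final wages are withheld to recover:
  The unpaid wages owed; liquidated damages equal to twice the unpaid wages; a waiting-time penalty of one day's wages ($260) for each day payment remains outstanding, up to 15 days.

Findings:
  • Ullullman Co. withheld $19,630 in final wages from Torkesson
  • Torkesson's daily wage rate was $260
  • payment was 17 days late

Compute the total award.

Doubled: 2 × $19,630 = $39,260
Penalty days: min(17, 15) = 15
Waiting-time penalty: 15 × $260 = $3,900
Total award: $19,630 + $39,260 + $3,900 = $62,790

$62,790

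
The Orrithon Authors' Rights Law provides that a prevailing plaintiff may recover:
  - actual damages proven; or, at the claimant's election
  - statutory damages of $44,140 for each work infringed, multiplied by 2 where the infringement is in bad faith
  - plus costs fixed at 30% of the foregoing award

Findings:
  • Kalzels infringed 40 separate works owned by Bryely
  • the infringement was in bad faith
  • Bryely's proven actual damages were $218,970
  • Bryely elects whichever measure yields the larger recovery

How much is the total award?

$4,590,560

Statutory damages: 40 × $44,140 = $1,765,600
Doubled: 2 × $1,765,600 = $3,531,200
Greater of actual damages ($218,970) or enhanced statutory damages ($3,531,200): $3,531,200
Costs: 30% of $3,531,200 = $1,059,360
Award plus costs: $3,531,200 + $1,059,360 = $4,590,560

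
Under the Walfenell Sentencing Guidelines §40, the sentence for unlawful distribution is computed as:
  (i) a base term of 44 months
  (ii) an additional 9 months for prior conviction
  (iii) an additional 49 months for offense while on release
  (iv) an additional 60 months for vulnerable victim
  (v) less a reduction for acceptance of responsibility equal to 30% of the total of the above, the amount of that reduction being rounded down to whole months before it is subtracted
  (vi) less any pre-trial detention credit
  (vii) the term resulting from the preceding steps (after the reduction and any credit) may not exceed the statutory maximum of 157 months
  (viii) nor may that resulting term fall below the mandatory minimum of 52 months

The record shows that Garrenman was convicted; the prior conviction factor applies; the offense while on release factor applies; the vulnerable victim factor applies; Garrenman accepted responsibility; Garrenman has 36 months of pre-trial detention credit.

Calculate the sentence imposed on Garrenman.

Prior conviction enhancement: +9 months
Offense while on release enhancement: +49 months
Vulnerable victim enhancement: +60 months
Adjusted term: 44 months + 9 months + 49 months + 60 months = 162 months
Acceptance of responsibility reduction: 30% of 162 months = 48 months (rounded down)
After reduction: 162 − 48 = 114 months
Less pre-trial detention credit: 114 months − 36 months = 78 months
Cap at 157 months: 78 months is within the cap, no reduction.
Minimum 52 months: 78 months meets the minimum, no increase.

78 months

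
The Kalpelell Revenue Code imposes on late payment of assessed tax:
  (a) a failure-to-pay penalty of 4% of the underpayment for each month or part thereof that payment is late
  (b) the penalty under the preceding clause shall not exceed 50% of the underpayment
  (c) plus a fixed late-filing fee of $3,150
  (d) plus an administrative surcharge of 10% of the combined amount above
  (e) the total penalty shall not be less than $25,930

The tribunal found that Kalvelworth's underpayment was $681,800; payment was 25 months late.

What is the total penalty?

Accrued rate: 4% × 25 = 100%, capped at 50% → 50%
Failure-to-pay penalty: 50% of $681,800 = $340,900
Penalty before surcharge: $340,900 + $3,150 = $344,050
Administrative surcharge: 10% of $344,050 = $34,405
Total penalty: $344,050 + $34,405 = $378,455
Minimum $25,930: $378,455 meets the minimum, no increase.

$378,455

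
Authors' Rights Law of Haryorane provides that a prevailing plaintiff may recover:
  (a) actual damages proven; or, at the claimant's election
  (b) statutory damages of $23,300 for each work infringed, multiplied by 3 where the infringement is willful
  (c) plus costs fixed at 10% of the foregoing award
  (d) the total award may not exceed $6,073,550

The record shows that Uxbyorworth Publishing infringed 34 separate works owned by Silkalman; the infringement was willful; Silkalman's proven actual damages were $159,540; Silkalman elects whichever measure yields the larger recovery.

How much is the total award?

Statutory damages: 34 × $23,300 = $792,200
Trebled: 3 × $792,200 = $2,376,600
Greater of actual damages ($159,540) or enhanced statutory damages ($2,376,600): $2,376,600
Costs: 10% of $2,376,600 = $237,660
Award plus costs: $2,376,600 + $237,660 = $2,614,260
Cap at $6,073,550: $2,614,260 is within the cap, no reduction.

$2,614,260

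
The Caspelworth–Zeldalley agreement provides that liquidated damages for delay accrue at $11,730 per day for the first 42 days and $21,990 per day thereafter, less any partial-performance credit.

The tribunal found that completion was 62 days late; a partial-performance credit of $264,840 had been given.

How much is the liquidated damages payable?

First 42 days: 42 × $11,730 = $492,660
Remaining days: (62 − 42) × $21,990 = $439,800
Accrued per-day damages: $492,660 + $439,800 = $932,460
Less partial-performance credit: $932,460 − $264,840 = $667,620

$667,620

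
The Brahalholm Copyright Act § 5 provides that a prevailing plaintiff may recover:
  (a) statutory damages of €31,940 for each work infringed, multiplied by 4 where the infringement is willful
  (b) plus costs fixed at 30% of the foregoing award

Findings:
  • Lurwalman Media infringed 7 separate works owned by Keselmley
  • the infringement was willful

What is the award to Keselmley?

Statutory damages: 7 × €31,940 = €223,580
Multiplied by 4: 4 × €223,580 = €894,320
Costs: 30% of €894,320 = €268,296
Award plus costs: €894,320 + €268,296 = €1,162,616

€1,162,616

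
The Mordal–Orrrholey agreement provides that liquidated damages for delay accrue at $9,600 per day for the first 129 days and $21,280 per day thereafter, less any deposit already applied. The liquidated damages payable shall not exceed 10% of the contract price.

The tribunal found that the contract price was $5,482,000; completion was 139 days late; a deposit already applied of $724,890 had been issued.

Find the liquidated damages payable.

$548,200

First 129 days: 129 × $9,600 = $1,238,400
Remaining days: (139 − 129) × $21,280 = $212,800
Accrued per-day damages: $1,238,400 + $212,800 = $1,451,200
Less deposit already applied: $1,451,200 − $724,890 = $726,310
Cap: 10% of $5,482,000 = $548,200
Cap at $548,200: $726,310 exceeds the cap → $548,200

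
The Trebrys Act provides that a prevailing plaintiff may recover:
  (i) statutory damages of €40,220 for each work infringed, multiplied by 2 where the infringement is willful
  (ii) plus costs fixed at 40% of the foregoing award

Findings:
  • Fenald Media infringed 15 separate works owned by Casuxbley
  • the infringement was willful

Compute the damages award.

Statutory damages: 15 × €40,220 = €603,300
Doubled: 2 × €603,300 = €1,206,600
Costs: 40% of €1,206,600 = €482,640
Award plus costs: €1,206,600 + €482,640 = €1,689,240

€1,689,240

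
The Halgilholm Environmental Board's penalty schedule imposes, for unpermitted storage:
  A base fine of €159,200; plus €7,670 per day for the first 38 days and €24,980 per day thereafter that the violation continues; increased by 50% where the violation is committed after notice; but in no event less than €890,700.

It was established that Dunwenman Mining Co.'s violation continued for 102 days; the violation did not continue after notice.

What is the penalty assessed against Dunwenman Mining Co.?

First 38 days: 38 × €7,670 = €291,460
Remaining days: (102 − 38) × €24,980 = €1,598,720
Per-day component: €291,460 + €1,598,720 = €1,890,180
Base plus per-day: €159,200 + €1,890,180 = €2,049,380
The violation did not continue after notice: no 50% increase.
Minimum €890,700: €2,049,380 meets the minimum, no increase.

€2,049,380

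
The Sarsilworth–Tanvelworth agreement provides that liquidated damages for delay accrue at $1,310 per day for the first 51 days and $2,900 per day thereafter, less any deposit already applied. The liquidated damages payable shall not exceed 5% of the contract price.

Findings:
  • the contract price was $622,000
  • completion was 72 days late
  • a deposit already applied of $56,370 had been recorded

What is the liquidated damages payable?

Liquidated damages: $31,100

First 51 days: 51 × $1,310 = $66,810
Remaining days: (72 − 51) × $2,900 = $60,900
Accrued per-day damages: $66,810 + $60,900 = $127,710
Less deposit already applied: $127,710 − $56,370 = $71,340
Cap: 5% of $622,000 = $31,100
Cap at $31,100: $71,340 exceeds the cap → $31,100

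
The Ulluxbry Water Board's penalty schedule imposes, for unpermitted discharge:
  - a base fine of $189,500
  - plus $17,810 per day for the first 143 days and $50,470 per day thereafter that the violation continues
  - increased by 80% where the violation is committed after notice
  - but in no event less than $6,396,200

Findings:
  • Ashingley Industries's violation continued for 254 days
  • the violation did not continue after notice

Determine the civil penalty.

First 143 days: 143 × $17,810 = $2,546,830
Remaining days: (254 − 143) × $50,470 = $5,602,170
Per-day component: $2,546,830 + $5,602,170 = $8,149,000
Base plus per-day: $189,500 + $8,149,000 = $8,338,500
The violation did not continue after notice: no 80% increase.
Minimum $6,396,200: $8,338,500 meets the minimum, no increase.

$8,338,500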